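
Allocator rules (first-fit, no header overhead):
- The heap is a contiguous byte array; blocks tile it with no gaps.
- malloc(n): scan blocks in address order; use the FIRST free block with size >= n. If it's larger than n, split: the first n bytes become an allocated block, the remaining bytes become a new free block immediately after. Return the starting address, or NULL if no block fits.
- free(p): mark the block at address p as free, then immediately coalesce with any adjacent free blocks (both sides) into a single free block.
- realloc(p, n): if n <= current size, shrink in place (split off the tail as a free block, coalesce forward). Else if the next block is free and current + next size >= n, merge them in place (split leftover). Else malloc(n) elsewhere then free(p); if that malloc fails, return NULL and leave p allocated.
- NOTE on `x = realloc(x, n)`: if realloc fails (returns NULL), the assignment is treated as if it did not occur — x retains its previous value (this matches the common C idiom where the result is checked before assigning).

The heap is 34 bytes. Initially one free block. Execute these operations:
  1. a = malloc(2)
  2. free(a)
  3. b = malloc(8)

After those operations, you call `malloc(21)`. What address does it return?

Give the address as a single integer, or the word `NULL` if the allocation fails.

Op 1: a = malloc(2) -> a = 0; heap: [0-1 ALLOC][2-33 FREE]
Op 2: free(a) -> (freed a); heap: [0-33 FREE]
Op 3: b = malloc(8) -> b = 0; heap: [0-7 ALLOC][8-33 FREE]
malloc(21): first-fit scan over [0-7 ALLOC][8-33 FREE] -> 8

Answer: 8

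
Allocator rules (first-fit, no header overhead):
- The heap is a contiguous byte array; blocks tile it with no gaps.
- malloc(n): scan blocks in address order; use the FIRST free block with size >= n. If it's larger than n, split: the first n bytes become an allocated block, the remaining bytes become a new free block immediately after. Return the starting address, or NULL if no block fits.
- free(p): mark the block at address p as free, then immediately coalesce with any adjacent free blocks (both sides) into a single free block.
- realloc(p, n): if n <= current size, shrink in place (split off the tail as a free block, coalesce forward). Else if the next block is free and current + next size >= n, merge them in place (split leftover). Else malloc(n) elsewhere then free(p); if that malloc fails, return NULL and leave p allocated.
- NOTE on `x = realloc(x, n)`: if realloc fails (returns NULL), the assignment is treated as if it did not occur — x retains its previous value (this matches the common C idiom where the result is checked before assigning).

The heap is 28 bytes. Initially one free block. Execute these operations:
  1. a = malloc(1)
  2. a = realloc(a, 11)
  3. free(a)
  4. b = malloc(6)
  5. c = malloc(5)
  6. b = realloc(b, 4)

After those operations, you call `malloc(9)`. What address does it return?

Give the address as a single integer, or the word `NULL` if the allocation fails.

Answer: 11

Derivation:
Op 1: a = malloc(1) -> a = 0; heap: [0-0 ALLOC][1-27 FREE]
Op 2: a = realloc(a, 11) -> a = 0; heap: [0-10 ALLOC][11-27 FREE]
Op 3: free(a) -> (freed a); heap: [0-27 FREE]
Op 4: b = malloc(6) -> b = 0; heap: [0-5 ALLOC][6-27 FREE]
Op 5: c = malloc(5) -> c = 6; heap: [0-5 ALLOC][6-10 ALLOC][11-27 FREE]
Op 6: b = realloc(b, 4) -> b = 0; heap: [0-3 ALLOC][4-5 FREE][6-10 ALLOC][11-27 FREE]
malloc(9): first-fit scan over [0-3 ALLOC][4-5 FREE][6-10 ALLOC][11-27 FREE] -> 11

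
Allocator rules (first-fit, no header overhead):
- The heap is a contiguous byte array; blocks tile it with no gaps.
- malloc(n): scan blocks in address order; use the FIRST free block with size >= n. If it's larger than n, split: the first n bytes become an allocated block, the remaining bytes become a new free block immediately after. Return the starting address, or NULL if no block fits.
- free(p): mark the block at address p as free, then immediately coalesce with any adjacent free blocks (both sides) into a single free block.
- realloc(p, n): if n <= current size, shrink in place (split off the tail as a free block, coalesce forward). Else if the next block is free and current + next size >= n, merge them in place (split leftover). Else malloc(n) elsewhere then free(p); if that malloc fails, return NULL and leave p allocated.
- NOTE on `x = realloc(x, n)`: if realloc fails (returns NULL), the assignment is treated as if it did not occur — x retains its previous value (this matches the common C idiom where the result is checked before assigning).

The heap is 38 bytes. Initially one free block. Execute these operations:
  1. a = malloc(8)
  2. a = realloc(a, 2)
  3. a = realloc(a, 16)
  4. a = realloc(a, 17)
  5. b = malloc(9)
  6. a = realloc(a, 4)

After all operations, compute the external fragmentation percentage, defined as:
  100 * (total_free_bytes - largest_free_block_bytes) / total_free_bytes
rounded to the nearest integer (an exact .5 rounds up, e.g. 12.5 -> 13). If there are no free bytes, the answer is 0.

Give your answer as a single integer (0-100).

Answer: 48

Derivation:
Op 1: a = malloc(8) -> a = 0; heap: [0-7 ALLOC][8-37 FREE]
Op 2: a = realloc(a, 2) -> a = 0; heap: [0-1 ALLOC][2-37 FREE]
Op 3: a = realloc(a, 16) -> a = 0; heap: [0-15 ALLOC][16-37 FREE]
Op 4: a = realloc(a, 17) -> a = 0; heap: [0-16 ALLOC][17-37 FREE]
Op 5: b = malloc(9) -> b = 17; heap: [0-16 ALLOC][17-25 ALLOC][26-37 FREE]
Op 6: a = realloc(a, 4) -> a = 0; heap: [0-3 ALLOC][4-16 FREE][17-25 ALLOC][26-37 FREE]
Free blocks: [13 12] total_free=25 largest=13 -> 100*(25-13)/25 = 1200/25 = 48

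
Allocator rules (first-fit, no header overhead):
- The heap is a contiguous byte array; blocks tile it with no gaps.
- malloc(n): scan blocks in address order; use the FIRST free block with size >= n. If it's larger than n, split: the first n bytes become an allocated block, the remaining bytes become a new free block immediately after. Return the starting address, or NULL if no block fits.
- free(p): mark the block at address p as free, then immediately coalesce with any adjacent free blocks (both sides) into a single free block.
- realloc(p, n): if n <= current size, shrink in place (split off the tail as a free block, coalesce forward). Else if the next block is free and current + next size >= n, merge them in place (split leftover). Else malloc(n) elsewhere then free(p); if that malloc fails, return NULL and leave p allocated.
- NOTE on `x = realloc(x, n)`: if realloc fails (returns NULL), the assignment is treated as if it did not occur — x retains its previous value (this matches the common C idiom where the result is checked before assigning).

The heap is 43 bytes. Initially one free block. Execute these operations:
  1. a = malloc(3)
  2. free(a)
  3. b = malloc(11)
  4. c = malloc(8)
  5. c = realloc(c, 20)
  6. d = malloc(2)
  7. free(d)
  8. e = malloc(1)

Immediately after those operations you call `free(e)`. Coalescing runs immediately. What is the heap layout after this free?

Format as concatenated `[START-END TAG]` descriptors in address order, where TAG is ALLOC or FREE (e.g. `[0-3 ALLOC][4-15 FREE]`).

Op 1: a = malloc(3) -> a = 0; heap: [0-2 ALLOC][3-42 FREE]
Op 2: free(a) -> (freed a); heap: [0-42 FREE]
Op 3: b = malloc(11) -> b = 0; heap: [0-10 ALLOC][11-42 FREE]
Op 4: c = malloc(8) -> c = 11; heap: [0-10 ALLOC][11-18 ALLOC][19-42 FREE]
Op 5: c = realloc(c, 20) -> c = 11; heap: [0-10 ALLOC][11-30 ALLOC][31-42 FREE]
Op 6: d = malloc(2) -> d = 31; heap: [0-10 ALLOC][11-30 ALLOC][31-32 ALLOC][33-42 FREE]
Op 7: free(d) -> (freed d); heap: [0-10 ALLOC][11-30 ALLOC][31-42 FREE]
Op 8: e = malloc(1) -> e = 31; heap: [0-10 ALLOC][11-30 ALLOC][31-31 ALLOC][32-42 FREE]
free(e): e = 31 -> block [31-31 ALLOC]; mark free, coalesce with adjacent free neighbors -> [0-10 ALLOC][11-30 ALLOC][31-42 FREE]

Answer: [0-10 ALLOC][11-30 ALLOC][31-42 FREE]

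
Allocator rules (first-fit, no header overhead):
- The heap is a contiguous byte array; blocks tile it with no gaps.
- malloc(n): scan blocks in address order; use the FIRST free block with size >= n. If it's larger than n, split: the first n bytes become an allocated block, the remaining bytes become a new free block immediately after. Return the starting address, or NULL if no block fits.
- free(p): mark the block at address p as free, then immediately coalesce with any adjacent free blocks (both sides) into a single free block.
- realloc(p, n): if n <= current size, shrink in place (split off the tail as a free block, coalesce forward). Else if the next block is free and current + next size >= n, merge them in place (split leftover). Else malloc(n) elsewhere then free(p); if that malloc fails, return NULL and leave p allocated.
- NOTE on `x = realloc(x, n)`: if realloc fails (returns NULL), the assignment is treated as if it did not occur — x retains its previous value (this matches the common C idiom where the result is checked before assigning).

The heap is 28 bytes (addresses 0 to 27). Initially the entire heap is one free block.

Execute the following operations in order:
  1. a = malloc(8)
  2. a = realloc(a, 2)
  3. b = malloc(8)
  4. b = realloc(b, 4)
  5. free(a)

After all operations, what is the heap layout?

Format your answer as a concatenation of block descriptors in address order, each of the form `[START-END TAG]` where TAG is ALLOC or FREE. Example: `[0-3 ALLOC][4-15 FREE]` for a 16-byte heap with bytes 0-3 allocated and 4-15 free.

Answer: [0-1 FREE][2-5 ALLOC][6-27 FREE]

Derivation:
Op 1: a = malloc(8) -> a = 0; heap: [0-7 ALLOC][8-27 FREE]
Op 2: a = realloc(a, 2) -> a = 0; heap: [0-1 ALLOC][2-27 FREE]
Op 3: b = malloc(8) -> b = 2; heap: [0-1 ALLOC][2-9 ALLOC][10-27 FREE]
Op 4: b = realloc(b, 4) -> b = 2; heap: [0-1 ALLOC][2-5 ALLOC][6-27 FREE]
Op 5: free(a) -> (freed a); heap: [0-1 FREE][2-5 ALLOC][6-27 FREE]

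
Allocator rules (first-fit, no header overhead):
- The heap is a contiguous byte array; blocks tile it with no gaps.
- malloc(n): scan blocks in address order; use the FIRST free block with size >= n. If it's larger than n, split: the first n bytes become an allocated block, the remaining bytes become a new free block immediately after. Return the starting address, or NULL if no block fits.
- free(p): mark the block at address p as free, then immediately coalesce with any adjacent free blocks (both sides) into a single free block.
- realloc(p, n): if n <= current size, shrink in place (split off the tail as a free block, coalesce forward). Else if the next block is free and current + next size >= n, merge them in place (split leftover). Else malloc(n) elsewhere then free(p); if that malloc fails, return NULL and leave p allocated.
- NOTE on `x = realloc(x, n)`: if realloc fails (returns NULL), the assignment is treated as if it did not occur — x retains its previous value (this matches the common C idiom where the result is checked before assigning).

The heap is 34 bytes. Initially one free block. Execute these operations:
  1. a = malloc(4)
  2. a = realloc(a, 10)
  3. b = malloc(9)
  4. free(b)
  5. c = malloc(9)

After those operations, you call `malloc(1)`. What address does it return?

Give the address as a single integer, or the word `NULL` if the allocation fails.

Answer: 19

Derivation:
Op 1: a = malloc(4) -> a = 0; heap: [0-3 ALLOC][4-33 FREE]
Op 2: a = realloc(a, 10) -> a = 0; heap: [0-9 ALLOC][10-33 FREE]
Op 3: b = malloc(9) -> b = 10; heap: [0-9 ALLOC][10-18 ALLOC][19-33 FREE]
Op 4: free(b) -> (freed b); heap: [0-9 ALLOC][10-33 FREE]
Op 5: c = malloc(9) -> c = 10; heap: [0-9 ALLOC][10-18 ALLOC][19-33 FREE]
malloc(1): first-fit scan over [0-9 ALLOC][10-18 ALLOC][19-33 FREE] -> 19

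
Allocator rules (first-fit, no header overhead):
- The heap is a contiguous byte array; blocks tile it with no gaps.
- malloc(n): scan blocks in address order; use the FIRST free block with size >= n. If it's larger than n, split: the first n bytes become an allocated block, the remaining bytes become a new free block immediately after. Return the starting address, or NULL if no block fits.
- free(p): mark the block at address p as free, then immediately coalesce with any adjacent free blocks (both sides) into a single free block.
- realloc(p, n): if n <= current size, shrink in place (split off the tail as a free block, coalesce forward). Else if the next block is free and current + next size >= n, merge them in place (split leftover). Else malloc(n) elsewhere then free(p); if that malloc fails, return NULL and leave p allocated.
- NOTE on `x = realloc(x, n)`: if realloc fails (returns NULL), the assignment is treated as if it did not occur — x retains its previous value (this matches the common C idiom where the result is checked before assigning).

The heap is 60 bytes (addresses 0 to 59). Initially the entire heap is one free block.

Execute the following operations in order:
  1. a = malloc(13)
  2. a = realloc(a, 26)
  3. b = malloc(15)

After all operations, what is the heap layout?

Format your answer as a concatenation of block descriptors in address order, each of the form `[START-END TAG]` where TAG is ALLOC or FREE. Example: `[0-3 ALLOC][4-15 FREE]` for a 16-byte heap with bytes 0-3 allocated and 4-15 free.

Op 1: a = malloc(13) -> a = 0; heap: [0-12 ALLOC][13-59 FREE]
Op 2: a = realloc(a, 26) -> a = 0; heap: [0-25 ALLOC][26-59 FREE]
Op 3: b = malloc(15) -> b = 26; heap: [0-25 ALLOC][26-40 ALLOC][41-59 FREE]

Answer: [0-25 ALLOC][26-40 ALLOC][41-59 FREE]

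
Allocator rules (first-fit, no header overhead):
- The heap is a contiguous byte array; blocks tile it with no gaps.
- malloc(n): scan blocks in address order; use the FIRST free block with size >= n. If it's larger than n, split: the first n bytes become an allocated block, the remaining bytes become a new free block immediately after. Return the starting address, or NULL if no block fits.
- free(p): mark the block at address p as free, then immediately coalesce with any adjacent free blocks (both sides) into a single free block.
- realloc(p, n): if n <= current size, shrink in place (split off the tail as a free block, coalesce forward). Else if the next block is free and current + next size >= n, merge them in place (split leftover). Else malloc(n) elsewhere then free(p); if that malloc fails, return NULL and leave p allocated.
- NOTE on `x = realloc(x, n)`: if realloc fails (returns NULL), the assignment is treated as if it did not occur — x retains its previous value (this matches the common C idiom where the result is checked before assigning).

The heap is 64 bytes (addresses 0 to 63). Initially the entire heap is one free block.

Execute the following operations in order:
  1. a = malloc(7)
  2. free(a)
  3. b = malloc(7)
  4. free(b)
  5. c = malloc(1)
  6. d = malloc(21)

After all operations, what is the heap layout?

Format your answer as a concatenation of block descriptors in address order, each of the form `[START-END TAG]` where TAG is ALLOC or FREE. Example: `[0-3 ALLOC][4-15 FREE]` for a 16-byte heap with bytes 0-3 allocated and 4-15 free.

Answer: [0-0 ALLOC][1-21 ALLOC][22-63 FREE]

Derivation:
Op 1: a = malloc(7) -> a = 0; heap: [0-6 ALLOC][7-63 FREE]
Op 2: free(a) -> (freed a); heap: [0-63 FREE]
Op 3: b = malloc(7) -> b = 0; heap: [0-6 ALLOC][7-63 FREE]
Op 4: free(b) -> (freed b); heap: [0-63 FREE]
Op 5: c = malloc(1) -> c = 0; heap: [0-0 ALLOC][1-63 FREE]
Op 6: d = malloc(21) -> d = 1; heap: [0-0 ALLOC][1-21 ALLOC][22-63 FREE]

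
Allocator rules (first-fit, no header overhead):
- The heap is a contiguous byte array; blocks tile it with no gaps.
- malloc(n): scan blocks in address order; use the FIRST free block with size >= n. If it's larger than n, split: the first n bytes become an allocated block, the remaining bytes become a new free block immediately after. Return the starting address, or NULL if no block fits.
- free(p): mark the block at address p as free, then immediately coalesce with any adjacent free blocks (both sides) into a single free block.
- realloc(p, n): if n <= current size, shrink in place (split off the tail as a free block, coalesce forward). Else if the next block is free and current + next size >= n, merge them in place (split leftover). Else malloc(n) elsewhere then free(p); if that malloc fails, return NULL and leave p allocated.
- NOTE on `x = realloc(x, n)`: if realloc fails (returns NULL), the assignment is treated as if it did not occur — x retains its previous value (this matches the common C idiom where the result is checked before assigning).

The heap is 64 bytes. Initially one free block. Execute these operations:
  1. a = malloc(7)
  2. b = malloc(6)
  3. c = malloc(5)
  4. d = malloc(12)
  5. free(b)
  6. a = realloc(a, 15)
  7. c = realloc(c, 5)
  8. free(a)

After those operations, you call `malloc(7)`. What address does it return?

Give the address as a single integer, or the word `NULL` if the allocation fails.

Op 1: a = malloc(7) -> a = 0; heap: [0-6 ALLOC][7-63 FREE]
Op 2: b = malloc(6) -> b = 7; heap: [0-6 ALLOC][7-12 ALLOC][13-63 FREE]
Op 3: c = malloc(5) -> c = 13; heap: [0-6 ALLOC][7-12 ALLOC][13-17 ALLOC][18-63 FREE]
Op 4: d = malloc(12) -> d = 18; heap: [0-6 ALLOC][7-12 ALLOC][13-17 ALLOC][18-29 ALLOC][30-63 FREE]
Op 5: free(b) -> (freed b); heap: [0-6 ALLOC][7-12 FREE][13-17 ALLOC][18-29 ALLOC][30-63 FREE]
Op 6: a = realloc(a, 15) -> a = 30; heap: [0-12 FREE][13-17 ALLOC][18-29 ALLOC][30-44 ALLOC][45-63 FREE]
Op 7: c = realloc(c, 5) -> c = 13; heap: [0-12 FREE][13-17 ALLOC][18-29 ALLOC][30-44 ALLOC][45-63 FREE]
Op 8: free(a) -> (freed a); heap: [0-12 FREE][13-17 ALLOC][18-29 ALLOC][30-63 FREE]
malloc(7): first-fit scan over [0-12 FREE][13-17 ALLOC][18-29 ALLOC][30-63 FREE] -> 0

Answer: 0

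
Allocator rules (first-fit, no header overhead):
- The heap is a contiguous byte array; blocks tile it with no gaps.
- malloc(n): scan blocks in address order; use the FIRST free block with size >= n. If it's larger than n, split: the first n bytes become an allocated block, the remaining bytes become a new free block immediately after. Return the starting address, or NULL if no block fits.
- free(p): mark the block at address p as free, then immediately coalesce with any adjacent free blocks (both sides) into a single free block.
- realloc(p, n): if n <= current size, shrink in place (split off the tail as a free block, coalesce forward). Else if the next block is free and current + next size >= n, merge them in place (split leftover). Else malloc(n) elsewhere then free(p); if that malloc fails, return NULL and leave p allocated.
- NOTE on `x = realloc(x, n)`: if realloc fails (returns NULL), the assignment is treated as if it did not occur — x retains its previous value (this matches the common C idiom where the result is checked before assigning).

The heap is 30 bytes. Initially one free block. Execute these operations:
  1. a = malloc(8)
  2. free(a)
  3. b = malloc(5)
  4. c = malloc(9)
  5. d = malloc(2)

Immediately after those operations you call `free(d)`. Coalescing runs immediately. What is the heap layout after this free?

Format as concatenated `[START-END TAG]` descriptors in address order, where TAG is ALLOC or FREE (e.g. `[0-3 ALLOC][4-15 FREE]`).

Answer: [0-4 ALLOC][5-13 ALLOC][14-29 FREE]

Derivation:
Op 1: a = malloc(8) -> a = 0; heap: [0-7 ALLOC][8-29 FREE]
Op 2: free(a) -> (freed a); heap: [0-29 FREE]
Op 3: b = malloc(5) -> b = 0; heap: [0-4 ALLOC][5-29 FREE]
Op 4: c = malloc(9) -> c = 5; heap: [0-4 ALLOC][5-13 ALLOC][14-29 FREE]
Op 5: d = malloc(2) -> d = 14; heap: [0-4 ALLOC][5-13 ALLOC][14-15 ALLOC][16-29 FREE]
free(d): d = 14 -> block [14-15 ALLOC]; mark free, coalesce with adjacent free neighbors -> [0-4 ALLOC][5-13 ALLOC][14-29 FREE]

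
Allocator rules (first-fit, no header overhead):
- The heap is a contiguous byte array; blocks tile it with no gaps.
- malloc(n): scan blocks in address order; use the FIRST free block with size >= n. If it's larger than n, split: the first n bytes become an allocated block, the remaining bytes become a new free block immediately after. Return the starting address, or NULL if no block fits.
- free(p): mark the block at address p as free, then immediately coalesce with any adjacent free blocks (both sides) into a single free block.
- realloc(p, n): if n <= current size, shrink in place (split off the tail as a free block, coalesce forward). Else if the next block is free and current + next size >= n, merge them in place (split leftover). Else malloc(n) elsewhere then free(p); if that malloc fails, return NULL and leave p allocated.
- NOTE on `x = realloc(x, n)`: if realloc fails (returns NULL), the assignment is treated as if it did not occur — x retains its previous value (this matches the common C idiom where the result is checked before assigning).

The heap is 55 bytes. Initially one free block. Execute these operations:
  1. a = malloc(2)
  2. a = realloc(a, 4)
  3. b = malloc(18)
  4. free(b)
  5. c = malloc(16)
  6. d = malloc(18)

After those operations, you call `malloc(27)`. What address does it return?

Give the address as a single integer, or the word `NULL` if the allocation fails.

Answer: NULL

Derivation:
Op 1: a = malloc(2) -> a = 0; heap: [0-1 ALLOC][2-54 FREE]
Op 2: a = realloc(a, 4) -> a = 0; heap: [0-3 ALLOC][4-54 FREE]
Op 3: b = malloc(18) -> b = 4; heap: [0-3 ALLOC][4-21 ALLOC][22-54 FREE]
Op 4: free(b) -> (freed b); heap: [0-3 ALLOC][4-54 FREE]
Op 5: c = malloc(16) -> c = 4; heap: [0-3 ALLOC][4-19 ALLOC][20-54 FREE]
Op 6: d = malloc(18) -> d = 20; heap: [0-3 ALLOC][4-19 ALLOC][20-37 ALLOC][38-54 FREE]
malloc(27): first-fit scan over [0-3 ALLOC][4-19 ALLOC][20-37 ALLOC][38-54 FREE] -> NULL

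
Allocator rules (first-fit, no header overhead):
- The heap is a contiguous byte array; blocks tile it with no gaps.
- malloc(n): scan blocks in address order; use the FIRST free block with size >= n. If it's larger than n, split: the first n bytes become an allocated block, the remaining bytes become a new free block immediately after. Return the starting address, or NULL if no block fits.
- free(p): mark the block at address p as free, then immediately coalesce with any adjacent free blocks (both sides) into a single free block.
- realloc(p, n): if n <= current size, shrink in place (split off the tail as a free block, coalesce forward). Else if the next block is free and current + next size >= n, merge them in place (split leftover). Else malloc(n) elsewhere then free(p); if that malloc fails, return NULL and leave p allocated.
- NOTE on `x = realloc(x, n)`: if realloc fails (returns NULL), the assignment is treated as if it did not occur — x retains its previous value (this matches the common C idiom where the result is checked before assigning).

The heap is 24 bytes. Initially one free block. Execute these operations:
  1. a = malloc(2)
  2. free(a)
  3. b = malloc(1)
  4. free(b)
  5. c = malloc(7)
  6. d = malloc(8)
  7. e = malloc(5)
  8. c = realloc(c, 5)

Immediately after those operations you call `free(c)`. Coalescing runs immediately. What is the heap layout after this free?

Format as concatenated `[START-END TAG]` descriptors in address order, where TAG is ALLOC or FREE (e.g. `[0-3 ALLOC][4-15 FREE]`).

Answer: [0-6 FREE][7-14 ALLOC][15-19 ALLOC][20-23 FREE]

Derivation:
Op 1: a = malloc(2) -> a = 0; heap: [0-1 ALLOC][2-23 FREE]
Op 2: free(a) -> (freed a); heap: [0-23 FREE]
Op 3: b = malloc(1) -> b = 0; heap: [0-0 ALLOC][1-23 FREE]
Op 4: free(b) -> (freed b); heap: [0-23 FREE]
Op 5: c = malloc(7) -> c = 0; heap: [0-6 ALLOC][7-23 FREE]
Op 6: d = malloc(8) -> d = 7; heap: [0-6 ALLOC][7-14 ALLOC][15-23 FREE]
Op 7: e = malloc(5) -> e = 15; heap: [0-6 ALLOC][7-14 ALLOC][15-19 ALLOC][20-23 FREE]
Op 8: c = realloc(c, 5) -> c = 0; heap: [0-4 ALLOC][5-6 FREE][7-14 ALLOC][15-19 ALLOC][20-23 FREE]
free(c): c = 0 -> block [0-4 ALLOC]; mark free, coalesce with adjacent free neighbors -> [0-6 FREE][7-14 ALLOC][15-19 ALLOC][20-23 FREE]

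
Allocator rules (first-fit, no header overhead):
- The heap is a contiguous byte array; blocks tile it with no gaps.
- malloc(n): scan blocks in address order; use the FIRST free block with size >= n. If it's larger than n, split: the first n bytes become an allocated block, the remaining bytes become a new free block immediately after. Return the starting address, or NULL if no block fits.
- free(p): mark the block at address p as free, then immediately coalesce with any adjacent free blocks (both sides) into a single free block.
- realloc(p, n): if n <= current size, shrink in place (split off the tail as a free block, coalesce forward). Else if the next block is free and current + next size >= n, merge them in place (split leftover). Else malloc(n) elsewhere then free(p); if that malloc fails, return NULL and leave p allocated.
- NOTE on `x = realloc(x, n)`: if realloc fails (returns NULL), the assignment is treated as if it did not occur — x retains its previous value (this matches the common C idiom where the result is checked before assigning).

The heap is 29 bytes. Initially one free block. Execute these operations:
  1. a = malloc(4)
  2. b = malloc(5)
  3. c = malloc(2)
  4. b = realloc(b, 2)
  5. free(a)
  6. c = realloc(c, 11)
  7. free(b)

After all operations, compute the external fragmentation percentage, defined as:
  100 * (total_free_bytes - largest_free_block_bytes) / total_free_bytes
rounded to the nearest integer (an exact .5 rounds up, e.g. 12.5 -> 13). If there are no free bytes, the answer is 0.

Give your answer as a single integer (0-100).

Op 1: a = malloc(4) -> a = 0; heap: [0-3 ALLOC][4-28 FREE]
Op 2: b = malloc(5) -> b = 4; heap: [0-3 ALLOC][4-8 ALLOC][9-28 FREE]
Op 3: c = malloc(2) -> c = 9; heap: [0-3 ALLOC][4-8 ALLOC][9-10 ALLOC][11-28 FREE]
Op 4: b = realloc(b, 2) -> b = 4; heap: [0-3 ALLOC][4-5 ALLOC][6-8 FREE][9-10 ALLOC][11-28 FREE]
Op 5: free(a) -> (freed a); heap: [0-3 FREE][4-5 ALLOC][6-8 FREE][9-10 ALLOC][11-28 FREE]
Op 6: c = realloc(c, 11) -> c = 9; heap: [0-3 FREE][4-5 ALLOC][6-8 FREE][9-19 ALLOC][20-28 FREE]
Op 7: free(b) -> (freed b); heap: [0-8 FREE][9-19 ALLOC][20-28 FREE]
Free blocks: [9 9] total_free=18 largest=9 -> 100*(18-9)/18 = 900/18 = 50

Answer: 50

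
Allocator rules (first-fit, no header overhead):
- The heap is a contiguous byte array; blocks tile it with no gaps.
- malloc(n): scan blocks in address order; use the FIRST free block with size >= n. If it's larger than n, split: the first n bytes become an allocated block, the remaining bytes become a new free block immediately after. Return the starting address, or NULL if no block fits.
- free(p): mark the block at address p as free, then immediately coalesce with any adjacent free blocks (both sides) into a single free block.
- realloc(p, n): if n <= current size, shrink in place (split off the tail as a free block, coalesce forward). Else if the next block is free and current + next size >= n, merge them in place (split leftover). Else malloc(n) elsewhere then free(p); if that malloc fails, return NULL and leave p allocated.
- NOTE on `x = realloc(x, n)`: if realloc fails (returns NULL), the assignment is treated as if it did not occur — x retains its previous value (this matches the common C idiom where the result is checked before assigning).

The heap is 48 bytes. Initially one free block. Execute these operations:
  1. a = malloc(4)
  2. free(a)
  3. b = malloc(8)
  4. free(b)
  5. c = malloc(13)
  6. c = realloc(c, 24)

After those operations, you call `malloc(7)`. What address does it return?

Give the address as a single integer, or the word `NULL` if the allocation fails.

Answer: 24

Derivation:
Op 1: a = malloc(4) -> a = 0; heap: [0-3 ALLOC][4-47 FREE]
Op 2: free(a) -> (freed a); heap: [0-47 FREE]
Op 3: b = malloc(8) -> b = 0; heap: [0-7 ALLOC][8-47 FREE]
Op 4: free(b) -> (freed b); heap: [0-47 FREE]
Op 5: c = malloc(13) -> c = 0; heap: [0-12 ALLOC][13-47 FREE]
Op 6: c = realloc(c, 24) -> c = 0; heap: [0-23 ALLOC][24-47 FREE]
malloc(7): first-fit scan over [0-23 ALLOC][24-47 FREE] -> 24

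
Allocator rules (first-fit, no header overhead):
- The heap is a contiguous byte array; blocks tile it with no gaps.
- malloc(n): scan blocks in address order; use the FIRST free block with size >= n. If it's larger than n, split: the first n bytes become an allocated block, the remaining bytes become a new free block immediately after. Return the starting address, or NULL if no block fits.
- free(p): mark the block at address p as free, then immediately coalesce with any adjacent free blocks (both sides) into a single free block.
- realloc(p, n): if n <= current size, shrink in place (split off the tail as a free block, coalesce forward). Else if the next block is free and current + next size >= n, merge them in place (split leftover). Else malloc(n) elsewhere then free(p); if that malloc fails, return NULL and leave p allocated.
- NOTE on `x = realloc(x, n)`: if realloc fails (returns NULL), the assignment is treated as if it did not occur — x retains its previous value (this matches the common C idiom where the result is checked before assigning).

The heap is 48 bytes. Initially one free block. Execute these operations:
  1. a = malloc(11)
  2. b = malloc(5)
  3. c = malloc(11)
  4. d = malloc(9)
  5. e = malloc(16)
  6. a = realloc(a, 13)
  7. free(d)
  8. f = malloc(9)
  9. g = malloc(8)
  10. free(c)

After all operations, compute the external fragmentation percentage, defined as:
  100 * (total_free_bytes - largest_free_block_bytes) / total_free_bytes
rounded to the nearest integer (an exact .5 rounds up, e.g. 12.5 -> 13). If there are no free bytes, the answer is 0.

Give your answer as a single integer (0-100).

Op 1: a = malloc(11) -> a = 0; heap: [0-10 ALLOC][11-47 FREE]
Op 2: b = malloc(5) -> b = 11; heap: [0-10 ALLOC][11-15 ALLOC][16-47 FREE]
Op 3: c = malloc(11) -> c = 16; heap: [0-10 ALLOC][11-15 ALLOC][16-26 ALLOC][27-47 FREE]
Op 4: d = malloc(9) -> d = 27; heap: [0-10 ALLOC][11-15 ALLOC][16-26 ALLOC][27-35 ALLOC][36-47 FREE]
Op 5: e = malloc(16) -> e = NULL; heap: [0-10 ALLOC][11-15 ALLOC][16-26 ALLOC][27-35 ALLOC][36-47 FREE]
Op 6: a = realloc(a, 13) -> NULL (a unchanged); heap: [0-10 ALLOC][11-15 ALLOC][16-26 ALLOC][27-35 ALLOC][36-47 FREE]
Op 7: free(d) -> (freed d); heap: [0-10 ALLOC][11-15 ALLOC][16-26 ALLOC][27-47 FREE]
Op 8: f = malloc(9) -> f = 27; heap: [0-10 ALLOC][11-15 ALLOC][16-26 ALLOC][27-35 ALLOC][36-47 FREE]
Op 9: g = malloc(8) -> g = 36; heap: [0-10 ALLOC][11-15 ALLOC][16-26 ALLOC][27-35 ALLOC][36-43 ALLOC][44-47 FREE]
Op 10: free(c) -> (freed c); heap: [0-10 ALLOC][11-15 ALLOC][16-26 FREE][27-35 ALLOC][36-43 ALLOC][44-47 FREE]
Free blocks: [11 4] total_free=15 largest=11 -> 100*(15-11)/15 = 400/15 ≈ 26.667 -> rounds to 27

Answer: 27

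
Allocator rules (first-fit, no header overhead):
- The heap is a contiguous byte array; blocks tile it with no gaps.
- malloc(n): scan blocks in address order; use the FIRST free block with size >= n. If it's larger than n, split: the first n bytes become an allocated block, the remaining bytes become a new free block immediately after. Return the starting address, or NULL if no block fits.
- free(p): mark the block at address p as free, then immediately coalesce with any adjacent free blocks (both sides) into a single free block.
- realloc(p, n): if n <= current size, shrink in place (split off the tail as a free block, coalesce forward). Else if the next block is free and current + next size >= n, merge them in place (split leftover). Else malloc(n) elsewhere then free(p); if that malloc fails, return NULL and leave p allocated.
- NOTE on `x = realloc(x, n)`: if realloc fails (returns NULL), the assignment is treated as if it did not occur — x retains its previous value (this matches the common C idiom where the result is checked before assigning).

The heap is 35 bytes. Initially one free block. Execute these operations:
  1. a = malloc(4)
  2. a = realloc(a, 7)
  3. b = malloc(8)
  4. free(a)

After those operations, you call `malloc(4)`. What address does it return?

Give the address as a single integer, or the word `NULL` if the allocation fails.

Op 1: a = malloc(4) -> a = 0; heap: [0-3 ALLOC][4-34 FREE]
Op 2: a = realloc(a, 7) -> a = 0; heap: [0-6 ALLOC][7-34 FREE]
Op 3: b = malloc(8) -> b = 7; heap: [0-6 ALLOC][7-14 ALLOC][15-34 FREE]
Op 4: free(a) -> (freed a); heap: [0-6 FREE][7-14 ALLOC][15-34 FREE]
malloc(4): first-fit scan over [0-6 FREE][7-14 ALLOC][15-34 FREE] -> 0

Answer: 0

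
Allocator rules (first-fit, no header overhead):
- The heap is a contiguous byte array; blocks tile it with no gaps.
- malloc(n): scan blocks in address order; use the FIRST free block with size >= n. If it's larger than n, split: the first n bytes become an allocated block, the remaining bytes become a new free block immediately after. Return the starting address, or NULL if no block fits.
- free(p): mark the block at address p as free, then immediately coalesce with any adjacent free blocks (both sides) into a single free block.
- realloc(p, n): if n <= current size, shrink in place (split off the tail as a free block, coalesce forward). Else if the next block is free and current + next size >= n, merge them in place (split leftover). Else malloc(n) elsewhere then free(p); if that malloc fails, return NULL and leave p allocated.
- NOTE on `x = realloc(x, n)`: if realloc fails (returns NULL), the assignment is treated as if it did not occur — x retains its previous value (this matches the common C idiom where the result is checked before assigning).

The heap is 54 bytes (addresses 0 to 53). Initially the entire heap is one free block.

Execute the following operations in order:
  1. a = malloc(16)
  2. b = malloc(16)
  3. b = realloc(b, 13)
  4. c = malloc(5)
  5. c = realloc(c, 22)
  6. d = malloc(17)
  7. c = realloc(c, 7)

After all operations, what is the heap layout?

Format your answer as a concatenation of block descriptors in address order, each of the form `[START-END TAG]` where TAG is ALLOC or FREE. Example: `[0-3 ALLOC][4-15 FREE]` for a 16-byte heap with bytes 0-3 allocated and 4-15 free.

Answer: [0-15 ALLOC][16-28 ALLOC][29-35 ALLOC][36-53 FREE]

Derivation:
Op 1: a = malloc(16) -> a = 0; heap: [0-15 ALLOC][16-53 FREE]
Op 2: b = malloc(16) -> b = 16; heap: [0-15 ALLOC][16-31 ALLOC][32-53 FREE]
Op 3: b = realloc(b, 13) -> b = 16; heap: [0-15 ALLOC][16-28 ALLOC][29-53 FREE]
Op 4: c = malloc(5) -> c = 29; heap: [0-15 ALLOC][16-28 ALLOC][29-33 ALLOC][34-53 FREE]
Op 5: c = realloc(c, 22) -> c = 29; heap: [0-15 ALLOC][16-28 ALLOC][29-50 ALLOC][51-53 FREE]
Op 6: d = malloc(17) -> d = NULL; heap: [0-15 ALLOC][16-28 ALLOC][29-50 ALLOC][51-53 FREE]
Op 7: c = realloc(c, 7) -> c = 29; heap: [0-15 ALLOC][16-28 ALLOC][29-35 ALLOC][36-53 FREE]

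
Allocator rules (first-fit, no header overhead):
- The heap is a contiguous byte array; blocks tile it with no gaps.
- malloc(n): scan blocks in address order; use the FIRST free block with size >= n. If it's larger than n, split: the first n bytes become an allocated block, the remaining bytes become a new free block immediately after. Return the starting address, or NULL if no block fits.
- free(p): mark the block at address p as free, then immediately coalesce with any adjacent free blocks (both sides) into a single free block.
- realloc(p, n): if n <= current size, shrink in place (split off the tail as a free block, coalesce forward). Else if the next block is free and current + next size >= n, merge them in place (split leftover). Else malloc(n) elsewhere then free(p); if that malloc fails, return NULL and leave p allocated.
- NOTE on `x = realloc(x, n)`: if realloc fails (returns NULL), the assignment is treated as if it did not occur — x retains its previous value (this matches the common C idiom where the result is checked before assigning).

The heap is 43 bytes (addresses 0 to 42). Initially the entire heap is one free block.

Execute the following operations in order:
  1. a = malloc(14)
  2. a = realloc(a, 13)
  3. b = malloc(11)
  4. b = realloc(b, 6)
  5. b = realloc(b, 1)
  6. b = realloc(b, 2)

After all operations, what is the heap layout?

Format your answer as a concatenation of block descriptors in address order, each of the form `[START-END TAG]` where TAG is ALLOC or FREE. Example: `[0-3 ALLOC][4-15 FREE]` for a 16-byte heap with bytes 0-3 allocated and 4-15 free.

Answer: [0-12 ALLOC][13-14 ALLOC][15-42 FREE]

Derivation:
Op 1: a = malloc(14) -> a = 0; heap: [0-13 ALLOC][14-42 FREE]
Op 2: a = realloc(a, 13) -> a = 0; heap: [0-12 ALLOC][13-42 FREE]
Op 3: b = malloc(11) -> b = 13; heap: [0-12 ALLOC][13-23 ALLOC][24-42 FREE]
Op 4: b = realloc(b, 6) -> b = 13; heap: [0-12 ALLOC][13-18 ALLOC][19-42 FREE]
Op 5: b = realloc(b, 1) -> b = 13; heap: [0-12 ALLOC][13-13 ALLOC][14-42 FREE]
Op 6: b = realloc(b, 2) -> b = 13; heap: [0-12 ALLOC][13-14 ALLOC][15-42 FREE]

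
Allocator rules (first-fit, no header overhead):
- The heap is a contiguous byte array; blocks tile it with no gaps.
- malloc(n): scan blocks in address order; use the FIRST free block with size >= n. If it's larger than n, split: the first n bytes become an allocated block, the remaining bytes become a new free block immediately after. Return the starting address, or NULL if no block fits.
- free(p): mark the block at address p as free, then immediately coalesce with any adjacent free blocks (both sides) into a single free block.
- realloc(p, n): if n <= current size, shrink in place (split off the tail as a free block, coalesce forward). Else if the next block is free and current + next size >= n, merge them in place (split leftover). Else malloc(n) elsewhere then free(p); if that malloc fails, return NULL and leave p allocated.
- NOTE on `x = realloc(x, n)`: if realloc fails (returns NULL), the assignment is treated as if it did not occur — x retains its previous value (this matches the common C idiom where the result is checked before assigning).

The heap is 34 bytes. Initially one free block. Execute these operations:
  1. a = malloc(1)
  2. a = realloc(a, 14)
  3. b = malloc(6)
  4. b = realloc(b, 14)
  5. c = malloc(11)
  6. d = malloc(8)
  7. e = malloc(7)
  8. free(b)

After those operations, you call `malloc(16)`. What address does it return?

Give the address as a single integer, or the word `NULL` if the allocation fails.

Answer: 14

Derivation:
Op 1: a = malloc(1) -> a = 0; heap: [0-0 ALLOC][1-33 FREE]
Op 2: a = realloc(a, 14) -> a = 0; heap: [0-13 ALLOC][14-33 FREE]
Op 3: b = malloc(6) -> b = 14; heap: [0-13 ALLOC][14-19 ALLOC][20-33 FREE]
Op 4: b = realloc(b, 14) -> b = 14; heap: [0-13 ALLOC][14-27 ALLOC][28-33 FREE]
Op 5: c = malloc(11) -> c = NULL; heap: [0-13 ALLOC][14-27 ALLOC][28-33 FREE]
Op 6: d = malloc(8) -> d = NULL; heap: [0-13 ALLOC][14-27 ALLOC][28-33 FREE]
Op 7: e = malloc(7) -> e = NULL; heap: [0-13 ALLOC][14-27 ALLOC][28-33 FREE]
Op 8: free(b) -> (freed b); heap: [0-13 ALLOC][14-33 FREE]
malloc(16): first-fit scan over [0-13 ALLOC][14-33 FREE] -> 14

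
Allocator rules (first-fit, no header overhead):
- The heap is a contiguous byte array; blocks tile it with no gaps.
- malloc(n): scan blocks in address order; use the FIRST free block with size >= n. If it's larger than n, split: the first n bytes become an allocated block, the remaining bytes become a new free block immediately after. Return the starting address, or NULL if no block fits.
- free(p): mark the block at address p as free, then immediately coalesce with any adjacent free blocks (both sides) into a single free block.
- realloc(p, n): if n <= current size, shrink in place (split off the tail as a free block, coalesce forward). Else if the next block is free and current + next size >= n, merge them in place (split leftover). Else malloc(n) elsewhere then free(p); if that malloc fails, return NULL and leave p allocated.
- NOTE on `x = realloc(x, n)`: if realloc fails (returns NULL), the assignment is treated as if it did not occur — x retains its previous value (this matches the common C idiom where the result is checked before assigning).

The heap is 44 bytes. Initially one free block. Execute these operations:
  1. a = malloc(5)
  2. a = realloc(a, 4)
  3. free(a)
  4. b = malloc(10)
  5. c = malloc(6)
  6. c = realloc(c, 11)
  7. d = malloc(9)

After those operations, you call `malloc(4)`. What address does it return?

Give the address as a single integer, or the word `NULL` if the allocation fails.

Op 1: a = malloc(5) -> a = 0; heap: [0-4 ALLOC][5-43 FREE]
Op 2: a = realloc(a, 4) -> a = 0; heap: [0-3 ALLOC][4-43 FREE]
Op 3: free(a) -> (freed a); heap: [0-43 FREE]
Op 4: b = malloc(10) -> b = 0; heap: [0-9 ALLOC][10-43 FREE]
Op 5: c = malloc(6) -> c = 10; heap: [0-9 ALLOC][10-15 ALLOC][16-43 FREE]
Op 6: c = realloc(c, 11) -> c = 10; heap: [0-9 ALLOC][10-20 ALLOC][21-43 FREE]
Op 7: d = malloc(9) -> d = 21; heap: [0-9 ALLOC][10-20 ALLOC][21-29 ALLOC][30-43 FREE]
malloc(4): first-fit scan over [0-9 ALLOC][10-20 ALLOC][21-29 ALLOC][30-43 FREE] -> 30

Answer: 30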